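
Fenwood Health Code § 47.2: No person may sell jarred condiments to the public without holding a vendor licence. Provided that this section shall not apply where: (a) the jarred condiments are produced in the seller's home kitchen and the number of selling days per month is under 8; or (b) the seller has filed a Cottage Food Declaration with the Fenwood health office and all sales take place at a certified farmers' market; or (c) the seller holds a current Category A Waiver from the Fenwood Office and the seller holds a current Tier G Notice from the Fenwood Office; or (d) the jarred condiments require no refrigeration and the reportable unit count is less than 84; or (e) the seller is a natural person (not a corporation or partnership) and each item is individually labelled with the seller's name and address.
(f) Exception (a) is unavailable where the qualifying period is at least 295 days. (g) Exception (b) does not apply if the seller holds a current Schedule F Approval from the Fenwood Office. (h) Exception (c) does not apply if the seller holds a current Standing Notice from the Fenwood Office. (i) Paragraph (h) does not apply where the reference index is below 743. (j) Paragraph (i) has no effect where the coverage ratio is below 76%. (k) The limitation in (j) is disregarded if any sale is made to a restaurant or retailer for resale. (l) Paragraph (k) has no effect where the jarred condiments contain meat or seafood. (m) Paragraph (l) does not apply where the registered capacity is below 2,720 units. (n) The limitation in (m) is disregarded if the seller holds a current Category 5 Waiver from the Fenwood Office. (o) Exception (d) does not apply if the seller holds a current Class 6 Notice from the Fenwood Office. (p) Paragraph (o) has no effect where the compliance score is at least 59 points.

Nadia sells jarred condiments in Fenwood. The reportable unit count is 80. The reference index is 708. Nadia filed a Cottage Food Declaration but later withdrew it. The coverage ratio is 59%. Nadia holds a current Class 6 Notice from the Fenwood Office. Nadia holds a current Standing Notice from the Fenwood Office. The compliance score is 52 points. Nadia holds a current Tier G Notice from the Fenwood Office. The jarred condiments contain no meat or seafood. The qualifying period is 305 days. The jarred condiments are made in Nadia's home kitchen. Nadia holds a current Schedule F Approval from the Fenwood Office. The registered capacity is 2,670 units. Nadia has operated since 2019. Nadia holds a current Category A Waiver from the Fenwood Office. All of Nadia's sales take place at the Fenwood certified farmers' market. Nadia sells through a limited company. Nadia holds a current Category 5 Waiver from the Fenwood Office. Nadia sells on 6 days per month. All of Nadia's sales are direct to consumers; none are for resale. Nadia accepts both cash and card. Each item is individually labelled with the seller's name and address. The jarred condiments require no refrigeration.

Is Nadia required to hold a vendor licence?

Yes — Nadia must hold a vendor licence.

Exception (a) is satisfied on its face — the jarred condiments are home-kitchen produced; the number of selling days per month is 6, under the 8 limit. But: (f) is triggered — the qualifying period is 305 days, meeting the 295 days threshold. Exception (a) does not apply.
Exception (b) requires that the seller has filed a Cottage Food Declaration with the Fenwood health office; but the Cottage Food Declaration was withdrawn, so (b) is unavailable.
Exception (c): a current Category A Waiver is held; a current Tier G Notice is held — every condition holds. However, paragraphs (h)–(n) must be considered: (h) operates against (c): a current Standing Notice is held. (i) would limit (h) — the reference index is 708, below the 743 limit — but (j) sets (i) aside: (j) operates against (i): the coverage ratio is 59%, below the 76% limit. (k) is not triggered (no sales are for resale), so (j) stands. So (c) is unavailable.
Exception (d): the jarred condiments are shelf-stable; the reportable unit count is 80, less than the 84 limit — every condition holds. However, paragraphs (o)–(p) must be considered: (o) operates against (d): a current Class 6 Notice is held. (p) does not operate here (the compliance score is 52 points, short of 59 points), so (o) stands. Exception (d) does not apply.
Exception (e) fails — the seller operates through a limited company.
Every exception is unavailable, so the rule governs.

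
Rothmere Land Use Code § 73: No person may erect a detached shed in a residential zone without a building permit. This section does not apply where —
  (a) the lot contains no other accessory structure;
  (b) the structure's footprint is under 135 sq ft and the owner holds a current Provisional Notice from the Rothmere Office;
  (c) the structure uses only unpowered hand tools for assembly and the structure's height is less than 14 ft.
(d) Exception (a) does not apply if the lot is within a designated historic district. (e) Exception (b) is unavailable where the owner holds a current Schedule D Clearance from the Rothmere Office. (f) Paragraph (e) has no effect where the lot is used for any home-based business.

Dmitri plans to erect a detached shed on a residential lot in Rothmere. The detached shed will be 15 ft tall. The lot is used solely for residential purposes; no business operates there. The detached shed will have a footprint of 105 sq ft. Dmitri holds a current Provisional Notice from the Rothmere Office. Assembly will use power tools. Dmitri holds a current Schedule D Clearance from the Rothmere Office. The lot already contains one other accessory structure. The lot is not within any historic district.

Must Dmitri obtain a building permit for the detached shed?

Yes — Dmitri must obtain a building permit.

Exception (a) fails — the lot already has another accessory structure.
All of (b)'s requirements are met (the structure's footprint is 105 sq ft, under the 135 sq ft limit; a current Provisional Notice is held). However, paragraphs (e)–(f) must be considered: (e) is engaged — a current Schedule D Clearance is held. (f) does not operate here (the lot is solely residential), so (e) stands. So (b) is unavailable.
Exception (c) does not apply: assembly uses power tools.
Every exception is unavailable, so the rule governs.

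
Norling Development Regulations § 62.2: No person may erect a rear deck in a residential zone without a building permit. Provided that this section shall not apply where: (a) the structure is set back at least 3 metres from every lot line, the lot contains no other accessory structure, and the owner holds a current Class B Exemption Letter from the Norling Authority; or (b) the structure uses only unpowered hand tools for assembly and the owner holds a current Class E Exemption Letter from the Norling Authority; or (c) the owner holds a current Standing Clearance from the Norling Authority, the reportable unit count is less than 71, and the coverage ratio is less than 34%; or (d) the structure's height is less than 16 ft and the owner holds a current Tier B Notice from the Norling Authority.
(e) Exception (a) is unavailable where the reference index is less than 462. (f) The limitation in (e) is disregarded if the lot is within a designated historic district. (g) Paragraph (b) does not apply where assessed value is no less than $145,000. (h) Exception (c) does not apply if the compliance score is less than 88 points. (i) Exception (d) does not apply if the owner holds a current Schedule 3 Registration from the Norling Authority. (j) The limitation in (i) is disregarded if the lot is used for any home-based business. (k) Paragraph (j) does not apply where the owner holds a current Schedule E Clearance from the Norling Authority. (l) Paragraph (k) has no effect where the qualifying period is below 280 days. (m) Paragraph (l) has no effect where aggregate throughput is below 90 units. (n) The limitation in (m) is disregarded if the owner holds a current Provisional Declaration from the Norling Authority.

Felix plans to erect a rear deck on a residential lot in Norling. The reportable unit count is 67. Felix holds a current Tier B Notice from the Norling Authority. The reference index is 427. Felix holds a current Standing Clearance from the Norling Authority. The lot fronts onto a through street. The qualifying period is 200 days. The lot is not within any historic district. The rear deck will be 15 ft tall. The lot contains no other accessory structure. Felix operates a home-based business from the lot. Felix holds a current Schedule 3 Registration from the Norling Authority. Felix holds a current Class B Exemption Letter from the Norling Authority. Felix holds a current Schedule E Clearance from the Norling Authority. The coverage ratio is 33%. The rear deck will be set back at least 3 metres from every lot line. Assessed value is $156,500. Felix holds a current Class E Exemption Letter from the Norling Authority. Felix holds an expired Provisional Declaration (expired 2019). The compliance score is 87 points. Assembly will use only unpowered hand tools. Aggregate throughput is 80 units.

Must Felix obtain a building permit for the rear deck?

Exception (a) is satisfied on its face — the setback is at least 3 m on every side; the lot has no other accessory structure; a current Class B Exemption Letter is held. However, paragraphs (e)–(f) must be considered: (e) operates against (a): the reference index is 427, less than the 462 limit. (f), which would lift (e), does not operate here — the lot is not in a historic district. Exception (a) does not apply.
Exception (b)'s conditions are all satisfied: assembly uses only hand tools; a current Class E Exemption Letter is held. Turning to paragraph (g): (g) is triggered — assessed value is $156,500, meeting the $145,000 threshold. So (b) is unavailable.
Exception (c) is satisfied on its face — a current Standing Clearance is held; the reportable unit count is 67, less than the 71 limit; the coverage ratio is 33%, less than the 34% limit. Turning to paragraph (h): (h) operates — the compliance score is 87 points, less than the 88 points limit. (c) is therefore removed.
All of (d)'s requirements are met (the structure's height is 15 ft, less than the 16 ft limit; a current Tier B Notice is held). Turning to paragraphs (i)–(n): (i) operates against (d): a current Schedule 3 Registration is held. (j) would limit (i) — a home-based business operates on the lot — but (k) sets (j) aside: (k) operates against (j): a current Schedule E Clearance is held. (l) is triggered (the qualifying period is 200 days, below the 280 days limit), but is set aside by (m): (m) operates against (l): aggregate throughput is 80 units, below the 90 units limit. (n), which would lift (m), is inapplicable — there is no Provisional Declaration in force. So (d) is unavailable.
No exception is made out. Felix falls within the general rule.

Yes — Felix must obtain a building permit.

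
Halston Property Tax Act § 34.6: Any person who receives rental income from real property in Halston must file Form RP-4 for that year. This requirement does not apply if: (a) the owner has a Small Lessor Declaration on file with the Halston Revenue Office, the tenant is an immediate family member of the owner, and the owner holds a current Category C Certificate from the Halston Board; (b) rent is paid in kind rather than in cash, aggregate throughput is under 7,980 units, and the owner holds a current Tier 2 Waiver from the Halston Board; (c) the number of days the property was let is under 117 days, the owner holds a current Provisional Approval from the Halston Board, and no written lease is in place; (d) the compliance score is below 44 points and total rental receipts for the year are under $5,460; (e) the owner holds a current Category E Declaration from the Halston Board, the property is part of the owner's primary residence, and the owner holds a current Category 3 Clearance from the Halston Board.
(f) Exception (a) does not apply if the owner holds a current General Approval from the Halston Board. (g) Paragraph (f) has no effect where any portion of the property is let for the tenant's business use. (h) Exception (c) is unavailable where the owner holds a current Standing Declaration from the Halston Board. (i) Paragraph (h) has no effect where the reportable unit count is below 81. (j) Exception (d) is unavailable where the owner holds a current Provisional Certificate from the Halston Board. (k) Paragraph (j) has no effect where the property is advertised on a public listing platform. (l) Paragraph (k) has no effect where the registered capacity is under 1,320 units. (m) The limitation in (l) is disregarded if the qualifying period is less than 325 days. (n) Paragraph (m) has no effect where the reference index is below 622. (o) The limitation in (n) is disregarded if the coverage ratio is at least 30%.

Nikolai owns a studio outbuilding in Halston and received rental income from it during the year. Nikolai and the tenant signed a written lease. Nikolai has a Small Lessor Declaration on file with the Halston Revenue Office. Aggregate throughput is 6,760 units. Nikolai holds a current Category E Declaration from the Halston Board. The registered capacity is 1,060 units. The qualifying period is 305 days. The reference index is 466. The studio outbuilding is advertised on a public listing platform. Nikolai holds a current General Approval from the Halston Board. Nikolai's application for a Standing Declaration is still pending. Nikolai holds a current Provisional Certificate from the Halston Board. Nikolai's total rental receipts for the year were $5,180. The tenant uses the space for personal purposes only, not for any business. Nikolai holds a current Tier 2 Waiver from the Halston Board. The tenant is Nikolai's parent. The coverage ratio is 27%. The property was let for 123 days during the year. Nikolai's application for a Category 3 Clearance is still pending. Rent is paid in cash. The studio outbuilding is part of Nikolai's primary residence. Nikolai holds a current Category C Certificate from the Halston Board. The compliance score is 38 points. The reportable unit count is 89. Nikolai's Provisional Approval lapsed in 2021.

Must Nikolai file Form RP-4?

All of (a)'s requirements are met (a Small Lessor Declaration is on file; the tenant is an immediate family member; a current Category C Certificate is held). However, paragraphs (f)–(g) must be considered: (f) operates against (a): a current General Approval is held. (g) is not triggered (the space is used for personal purposes only), so (f) stands. Exception (a) does not apply.
Exception (b) does not apply: rent is paid in cash.
Exception (c) fails — the number of days the property was let is 123 days, not under 117 days.
Exception (d)'s conditions are all satisfied: the compliance score is 38 points, below the 44 points limit; total rental receipts for the year are $5,180, under the $5,460 limit. But: (j) operates against (d): a current Provisional Certificate is held. (k) would limit (j) — the property is publicly advertised — but (l) sets (k) aside: (l) operates against (k): the registered capacity is 1,060 units, under the 1,320 units limit. (m) is engaged (the qualifying period is 305 days, less than the 325 days limit), but is displaced by (n): (n) operates against (m): the reference index is 466, below the 622 limit. (o) does not operate here (the coverage ratio is 27%, short of 30%), so (n) stands. (d) is therefore removed.
Exception (e) requires that the owner holds a current Category 3 Clearance from the Halston Board; but the Category 3 Clearance is not current, so (e) is unavailable.
No exception displaces § 34.6.

Yes — Nikolai must file Form RP-4.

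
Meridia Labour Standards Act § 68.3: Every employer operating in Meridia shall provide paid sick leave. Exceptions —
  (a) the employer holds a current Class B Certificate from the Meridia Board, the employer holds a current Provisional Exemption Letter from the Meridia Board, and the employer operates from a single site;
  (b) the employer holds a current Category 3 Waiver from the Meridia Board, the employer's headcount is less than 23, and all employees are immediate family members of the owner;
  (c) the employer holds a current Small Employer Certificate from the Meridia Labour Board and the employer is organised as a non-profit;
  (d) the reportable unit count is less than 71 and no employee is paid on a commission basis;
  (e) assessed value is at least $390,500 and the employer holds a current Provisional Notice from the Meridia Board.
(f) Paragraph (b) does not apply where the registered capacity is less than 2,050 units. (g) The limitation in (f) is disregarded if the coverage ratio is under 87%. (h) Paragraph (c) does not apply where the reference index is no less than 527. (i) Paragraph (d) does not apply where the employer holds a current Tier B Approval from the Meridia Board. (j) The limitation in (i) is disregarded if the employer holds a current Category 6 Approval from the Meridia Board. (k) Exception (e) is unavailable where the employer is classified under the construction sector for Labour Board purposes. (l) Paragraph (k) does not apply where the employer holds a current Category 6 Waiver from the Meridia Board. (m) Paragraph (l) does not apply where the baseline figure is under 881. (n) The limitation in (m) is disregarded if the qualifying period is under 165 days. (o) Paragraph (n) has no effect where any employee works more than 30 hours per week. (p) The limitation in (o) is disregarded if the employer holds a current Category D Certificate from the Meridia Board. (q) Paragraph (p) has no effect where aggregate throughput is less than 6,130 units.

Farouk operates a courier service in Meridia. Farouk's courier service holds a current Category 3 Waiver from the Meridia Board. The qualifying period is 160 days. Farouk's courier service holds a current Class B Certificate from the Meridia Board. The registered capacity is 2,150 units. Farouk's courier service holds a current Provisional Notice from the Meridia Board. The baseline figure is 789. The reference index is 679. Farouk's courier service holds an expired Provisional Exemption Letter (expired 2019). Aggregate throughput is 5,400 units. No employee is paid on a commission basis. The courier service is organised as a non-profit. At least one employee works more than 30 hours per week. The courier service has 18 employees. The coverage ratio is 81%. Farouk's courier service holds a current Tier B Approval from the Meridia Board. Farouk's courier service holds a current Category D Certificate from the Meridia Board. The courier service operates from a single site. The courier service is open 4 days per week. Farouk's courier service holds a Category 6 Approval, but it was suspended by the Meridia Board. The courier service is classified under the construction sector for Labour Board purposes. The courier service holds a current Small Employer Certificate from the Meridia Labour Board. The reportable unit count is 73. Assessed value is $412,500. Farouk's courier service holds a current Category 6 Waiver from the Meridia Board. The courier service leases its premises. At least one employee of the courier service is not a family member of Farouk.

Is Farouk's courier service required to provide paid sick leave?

Exception (a) does not apply: there is no Provisional Exemption Letter in force.
Exception (b) fails — at least one employee is not a family member.
Exception (c) is satisfied on its face — a current Small Employer Certificate is held; the employer is a non-profit. But applying paragraph (h): (h) operates against (c): the reference index is 679, meeting the 527 threshold. (c) is therefore removed.
Exception (d) fails — the reportable unit count is 73, not less than 71.
Exception (e)'s conditions are all satisfied: assessed value is $412,500, meeting the $390,500 threshold; a current Provisional Notice is held. But: (k) operates against (e): the courier service is classified under the construction sector. (l) operates (a current Category 6 Waiver is held), but yields to (m): (m) operates against (l): the baseline figure is 789, under the 881 limit. (n) would limit (m) — the qualifying period is 160 days, under the 165 days limit — but (o) sets (n) aside: (o) applies — at least one employee exceeds 30 hours/week. (p) would limit (o) — a current Category D Certificate is held — but (q) sets (p) aside: (q) is engaged — aggregate throughput is 5,400 units, less than the 6,130 units limit. So (e) is unavailable.
None of the exceptions is available; § 68.3 applies in full.

Yes — Farouk's courier service must provide paid sick leave.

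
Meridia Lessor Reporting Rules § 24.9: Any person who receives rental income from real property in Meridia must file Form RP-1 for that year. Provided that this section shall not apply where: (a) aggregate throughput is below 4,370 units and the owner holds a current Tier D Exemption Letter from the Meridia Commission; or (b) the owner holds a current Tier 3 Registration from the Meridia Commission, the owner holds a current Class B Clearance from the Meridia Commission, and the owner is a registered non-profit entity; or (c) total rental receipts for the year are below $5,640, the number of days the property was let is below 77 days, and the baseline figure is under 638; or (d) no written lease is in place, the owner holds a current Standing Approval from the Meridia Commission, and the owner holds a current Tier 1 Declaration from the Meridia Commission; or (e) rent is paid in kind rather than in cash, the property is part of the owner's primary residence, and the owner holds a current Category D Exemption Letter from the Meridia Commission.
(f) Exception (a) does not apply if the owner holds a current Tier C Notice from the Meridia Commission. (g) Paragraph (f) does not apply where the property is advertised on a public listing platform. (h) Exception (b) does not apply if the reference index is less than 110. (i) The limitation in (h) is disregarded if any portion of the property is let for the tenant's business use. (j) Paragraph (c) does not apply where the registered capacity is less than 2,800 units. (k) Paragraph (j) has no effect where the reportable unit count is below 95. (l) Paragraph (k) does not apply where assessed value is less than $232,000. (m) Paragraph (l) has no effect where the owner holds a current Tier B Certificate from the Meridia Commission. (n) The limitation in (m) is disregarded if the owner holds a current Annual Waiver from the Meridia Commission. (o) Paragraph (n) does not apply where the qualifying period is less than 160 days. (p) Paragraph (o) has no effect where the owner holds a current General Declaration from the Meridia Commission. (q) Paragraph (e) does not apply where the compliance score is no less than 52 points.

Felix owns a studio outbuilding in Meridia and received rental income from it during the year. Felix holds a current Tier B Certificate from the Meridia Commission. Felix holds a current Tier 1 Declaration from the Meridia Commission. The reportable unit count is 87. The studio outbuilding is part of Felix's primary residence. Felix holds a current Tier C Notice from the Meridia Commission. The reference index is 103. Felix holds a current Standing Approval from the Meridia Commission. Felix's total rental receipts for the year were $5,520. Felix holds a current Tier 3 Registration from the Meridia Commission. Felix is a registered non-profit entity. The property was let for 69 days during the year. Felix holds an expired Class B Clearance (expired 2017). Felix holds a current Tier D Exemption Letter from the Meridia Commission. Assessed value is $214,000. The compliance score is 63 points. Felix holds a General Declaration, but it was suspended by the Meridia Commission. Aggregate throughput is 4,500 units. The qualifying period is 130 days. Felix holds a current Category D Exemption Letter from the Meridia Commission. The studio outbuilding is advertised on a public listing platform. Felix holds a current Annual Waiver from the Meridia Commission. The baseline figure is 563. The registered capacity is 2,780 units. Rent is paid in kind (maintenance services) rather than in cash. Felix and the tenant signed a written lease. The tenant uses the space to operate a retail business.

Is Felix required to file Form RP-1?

No — exception (c) applies; Felix is not required to file Form RP-1.

Exception (a) does not apply: aggregate throughput is 4,500 units, not below 4,370 units.
Exception (b) fails — no current Class B Clearance is held.
Exception (c): total rental receipts for the year are $5,520, below the $5,640 limit; the number of days the property was let is 69 days, below the 77 days limit; the baseline figure is 563, under the 638 limit — every condition holds. Under paragraphs (j)–(p): (j) would limit (c) — the registered capacity is 2,780 units, less than the 2,800 units limit — but (k) sets (j) aside: (k) operates against (j): the reportable unit count is 87, below the 95 limit. (l) would limit (k) — assessed value is $214,000, less than the $232,000 limit — but (m) sets (l) aside: (m) operates against (l): a current Tier B Certificate is held. (n) applies (a current Annual Waiver is held), but is overridden by (o): (o) operates against (n): the qualifying period is 130 days, less than the 160 days limit. (p) is inapplicable (there is no General Declaration in force), so (o) stands. (c) remains available.
Exception (d) does not apply: a written lease is in place.
Exception (e): rent is paid in kind; the studio outbuilding is part of the primary residence; a current Category D Exemption Letter is held — every condition holds. But: (q) operates against (e): the compliance score is 63 points, meeting the 52 points threshold. (e) is therefore removed.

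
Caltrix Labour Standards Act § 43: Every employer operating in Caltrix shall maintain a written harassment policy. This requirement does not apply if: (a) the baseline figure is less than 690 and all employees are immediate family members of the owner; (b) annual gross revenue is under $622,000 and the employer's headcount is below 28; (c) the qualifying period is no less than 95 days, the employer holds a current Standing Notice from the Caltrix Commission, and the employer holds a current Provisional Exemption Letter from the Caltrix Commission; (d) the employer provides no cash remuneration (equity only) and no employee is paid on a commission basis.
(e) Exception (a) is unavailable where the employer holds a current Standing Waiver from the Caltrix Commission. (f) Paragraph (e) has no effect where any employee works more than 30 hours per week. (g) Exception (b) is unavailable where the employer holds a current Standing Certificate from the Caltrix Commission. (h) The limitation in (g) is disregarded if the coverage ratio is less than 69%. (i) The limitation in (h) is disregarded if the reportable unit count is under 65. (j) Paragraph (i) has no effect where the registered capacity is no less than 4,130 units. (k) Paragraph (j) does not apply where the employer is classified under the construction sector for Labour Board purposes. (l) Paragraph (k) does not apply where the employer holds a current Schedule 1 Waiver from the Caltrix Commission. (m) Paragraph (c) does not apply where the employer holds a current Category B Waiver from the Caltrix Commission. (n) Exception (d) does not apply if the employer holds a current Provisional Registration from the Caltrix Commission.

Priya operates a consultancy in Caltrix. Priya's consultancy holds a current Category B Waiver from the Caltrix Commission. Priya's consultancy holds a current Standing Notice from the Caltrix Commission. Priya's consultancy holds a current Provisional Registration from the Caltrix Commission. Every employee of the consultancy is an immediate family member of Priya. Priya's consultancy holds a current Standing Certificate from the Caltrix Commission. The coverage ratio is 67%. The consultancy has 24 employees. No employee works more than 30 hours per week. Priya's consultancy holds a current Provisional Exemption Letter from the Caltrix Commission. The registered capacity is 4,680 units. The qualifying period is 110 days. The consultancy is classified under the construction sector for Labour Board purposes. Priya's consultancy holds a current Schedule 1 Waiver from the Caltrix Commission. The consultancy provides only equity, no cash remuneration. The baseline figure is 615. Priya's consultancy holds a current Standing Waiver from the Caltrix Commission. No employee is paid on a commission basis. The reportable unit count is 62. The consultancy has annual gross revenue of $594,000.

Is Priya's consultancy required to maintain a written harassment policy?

No — exception (b) applies; Priya's consultancy is not required to maintain a written harassment policy.

All of (a)'s requirements are met (the baseline figure is 615, less than the 690 limit; every employee is an immediate family member). But: (e) operates against (a): a current Standing Waiver is held. (f), which would lift (e), is inapplicable — no employee exceeds 30 hours/week. So (a) is unavailable.
Exception (b)'s conditions are all satisfied: annual gross revenue is $594,000, under the $622,000 limit; the employer's headcount is 24, below the 28 limit. Applying paragraphs (g)–(l): (g) would limit (b) — a current Standing Certificate is held — but (h) sets (g) aside: (h) applies — the coverage ratio is 67%, less than the 69% limit. (i) is triggered (the reportable unit count is 62, under the 65 limit), but is itself disapplied by (j): (j) is engaged — the registered capacity is 4,680 units, meeting the 4,130 units threshold. (k) would limit (j) — the consultancy is classified under the construction sector — but (l) sets (k) aside: (l) operates against (k): a current Schedule 1 Waiver is held. Exception (b) stands.
Exception (c): the qualifying period is 110 days, meeting the 95 days threshold; a current Standing Notice is held; a current Provisional Exemption Letter is held — every condition holds. Turning to paragraph (m): (m) operates against (c): a current Category B Waiver is held. Exception (c) does not apply.
Exception (d) is satisfied on its face — remuneration is equity-only; no employee is paid on commission. But: (n) operates against (d): a current Provisional Registration is held. So (d) is unavailable.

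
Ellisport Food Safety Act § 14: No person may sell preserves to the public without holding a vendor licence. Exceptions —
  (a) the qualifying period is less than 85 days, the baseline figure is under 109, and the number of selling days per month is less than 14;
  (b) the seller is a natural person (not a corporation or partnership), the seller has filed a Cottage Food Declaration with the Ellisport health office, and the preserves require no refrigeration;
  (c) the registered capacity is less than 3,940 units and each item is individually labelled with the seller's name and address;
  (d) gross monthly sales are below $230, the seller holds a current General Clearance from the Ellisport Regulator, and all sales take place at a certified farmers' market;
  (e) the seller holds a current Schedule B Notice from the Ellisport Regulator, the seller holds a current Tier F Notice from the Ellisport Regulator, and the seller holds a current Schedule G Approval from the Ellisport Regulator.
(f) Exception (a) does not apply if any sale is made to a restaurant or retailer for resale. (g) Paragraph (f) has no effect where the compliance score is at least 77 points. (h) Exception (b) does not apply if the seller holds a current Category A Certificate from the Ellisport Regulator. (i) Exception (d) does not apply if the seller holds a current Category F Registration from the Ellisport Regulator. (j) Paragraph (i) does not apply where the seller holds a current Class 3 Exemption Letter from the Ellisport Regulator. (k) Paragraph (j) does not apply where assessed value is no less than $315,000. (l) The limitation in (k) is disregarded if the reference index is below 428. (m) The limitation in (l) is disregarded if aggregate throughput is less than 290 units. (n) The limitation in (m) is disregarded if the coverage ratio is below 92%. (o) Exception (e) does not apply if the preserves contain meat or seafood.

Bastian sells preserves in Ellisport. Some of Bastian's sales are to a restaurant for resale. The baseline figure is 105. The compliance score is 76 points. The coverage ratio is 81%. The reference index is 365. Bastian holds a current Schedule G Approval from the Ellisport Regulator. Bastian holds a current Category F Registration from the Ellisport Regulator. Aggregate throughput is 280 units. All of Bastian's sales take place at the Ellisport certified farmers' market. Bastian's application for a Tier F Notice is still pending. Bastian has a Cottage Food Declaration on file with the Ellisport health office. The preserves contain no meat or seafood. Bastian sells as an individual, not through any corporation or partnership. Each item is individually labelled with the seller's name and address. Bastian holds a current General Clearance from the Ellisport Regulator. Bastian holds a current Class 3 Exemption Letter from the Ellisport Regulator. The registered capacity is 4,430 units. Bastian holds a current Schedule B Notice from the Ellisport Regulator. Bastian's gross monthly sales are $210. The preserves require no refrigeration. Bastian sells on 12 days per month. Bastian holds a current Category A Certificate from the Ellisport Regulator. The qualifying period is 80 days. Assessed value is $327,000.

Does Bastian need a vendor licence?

No — exception (d) applies; Bastian is not required to hold a vendor licence.

All of (a)'s requirements are met (the qualifying period is 80 days, less than the 85 days limit; the baseline figure is 105, under the 109 limit; the number of selling days per month is 12, less than the 14 limit). But: (f) operates against (a): some sales are to a restaurant for resale. (g), which would lift (f), does not operate here — the compliance score is 76 points, short of 77 points. Exception (a) does not apply.
Exception (b)'s conditions are all satisfied: the seller is a natural person; a Cottage Food Declaration is on file; the preserves are shelf-stable. But: (h) operates against (b): a current Category A Certificate is held. Exception (b) does not apply.
Exception (c) requires that the registered capacity is less than 3,940 units; but the registered capacity is 4,430 units, not less than 3,940 units, so (c) is unavailable.
All of (d)'s requirements are met (gross monthly sales are $210, below the $230 limit; a current General Clearance is held; all sales are at a certified farmers' market). Under paragraphs (i)–(n): (i) applies (a current Category F Registration is held), but yields to (j): (j) operates — a current Class 3 Exemption Letter is held. (k) would limit (j) — assessed value is $327,000, meeting the $315,000 threshold — but (l) sets (k) aside: (l) is engaged — the reference index is 365, below the 428 limit. (m) would limit (l) — aggregate throughput is 280 units, less than the 290 units limit — but (n) sets (m) aside: (n) operates against (m): the coverage ratio is 81%, below the 92% limit. So (d) applies.
Exception (e) fails — the Tier F Notice is not current.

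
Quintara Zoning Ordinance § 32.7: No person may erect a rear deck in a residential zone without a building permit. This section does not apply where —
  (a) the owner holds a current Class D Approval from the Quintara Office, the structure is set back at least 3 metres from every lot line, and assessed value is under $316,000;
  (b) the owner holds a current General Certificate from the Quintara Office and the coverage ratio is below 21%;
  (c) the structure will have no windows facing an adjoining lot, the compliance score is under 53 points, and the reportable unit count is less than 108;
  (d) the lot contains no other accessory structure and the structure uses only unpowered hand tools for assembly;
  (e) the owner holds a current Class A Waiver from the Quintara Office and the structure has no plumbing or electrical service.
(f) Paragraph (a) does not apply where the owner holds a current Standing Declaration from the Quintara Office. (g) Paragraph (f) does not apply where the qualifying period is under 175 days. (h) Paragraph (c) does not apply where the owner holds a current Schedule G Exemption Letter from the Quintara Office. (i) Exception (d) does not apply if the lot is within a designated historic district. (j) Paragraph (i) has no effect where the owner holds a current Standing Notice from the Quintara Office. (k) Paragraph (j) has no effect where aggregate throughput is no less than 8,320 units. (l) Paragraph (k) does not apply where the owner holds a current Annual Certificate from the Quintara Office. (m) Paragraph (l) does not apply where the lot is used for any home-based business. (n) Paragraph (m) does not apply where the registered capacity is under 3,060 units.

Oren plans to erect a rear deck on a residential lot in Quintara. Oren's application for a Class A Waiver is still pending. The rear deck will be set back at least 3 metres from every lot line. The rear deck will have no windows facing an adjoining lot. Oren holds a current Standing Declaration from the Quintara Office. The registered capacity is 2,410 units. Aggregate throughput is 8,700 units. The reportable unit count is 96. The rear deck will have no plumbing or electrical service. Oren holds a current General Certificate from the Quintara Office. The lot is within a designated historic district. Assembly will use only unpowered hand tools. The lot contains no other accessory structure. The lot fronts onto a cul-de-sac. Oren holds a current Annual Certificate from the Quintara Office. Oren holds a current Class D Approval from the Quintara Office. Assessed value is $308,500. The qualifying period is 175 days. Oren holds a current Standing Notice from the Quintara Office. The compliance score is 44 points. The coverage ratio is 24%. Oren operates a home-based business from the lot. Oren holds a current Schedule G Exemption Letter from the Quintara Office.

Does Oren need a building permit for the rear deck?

All of (a)'s requirements are met (a current Class D Approval is held; the setback is at least 3 m on every side; assessed value is $308,500, under the $316,000 limit). Turning to paragraphs (f)–(g): (f) is triggered — a current Standing Declaration is held. (g), which would lift (f), does not operate here — the qualifying period is 175 days, not under 175 days. (a) is therefore removed.
Exception (b) fails — the coverage ratio is 24%, not below 21%.
Exception (c): no windows face an adjoining lot; the compliance score is 44 points, under the 53 points limit; the reportable unit count is 96, less than the 108 limit — every condition holds. However, paragraph (h) must be considered: (h) operates — a current Schedule G Exemption Letter is held. So (c) is unavailable.
Exception (d): the lot has no other accessory structure; assembly uses only hand tools — every condition holds. Applying paragraphs (i)–(n): (i) would limit (d) — the lot is in a historic district — but (j) sets (i) aside: (j) operates against (i): a current Standing Notice is held. (k) would limit (j) — aggregate throughput is 8,700 units, meeting the 8,320 units threshold — but (l) sets (k) aside: (l) operates against (k): a current Annual Certificate is held. (m) would limit (l) — a home-based business operates on the lot — but (n) sets (m) aside: (n) operates against (m): the registered capacity is 2,410 units, under the 3,060 units limit. (d) remains available.
Exception (e) does not apply: there is no Class A Waiver in force.

No — exception (d) applies; Oren does not need a building permit.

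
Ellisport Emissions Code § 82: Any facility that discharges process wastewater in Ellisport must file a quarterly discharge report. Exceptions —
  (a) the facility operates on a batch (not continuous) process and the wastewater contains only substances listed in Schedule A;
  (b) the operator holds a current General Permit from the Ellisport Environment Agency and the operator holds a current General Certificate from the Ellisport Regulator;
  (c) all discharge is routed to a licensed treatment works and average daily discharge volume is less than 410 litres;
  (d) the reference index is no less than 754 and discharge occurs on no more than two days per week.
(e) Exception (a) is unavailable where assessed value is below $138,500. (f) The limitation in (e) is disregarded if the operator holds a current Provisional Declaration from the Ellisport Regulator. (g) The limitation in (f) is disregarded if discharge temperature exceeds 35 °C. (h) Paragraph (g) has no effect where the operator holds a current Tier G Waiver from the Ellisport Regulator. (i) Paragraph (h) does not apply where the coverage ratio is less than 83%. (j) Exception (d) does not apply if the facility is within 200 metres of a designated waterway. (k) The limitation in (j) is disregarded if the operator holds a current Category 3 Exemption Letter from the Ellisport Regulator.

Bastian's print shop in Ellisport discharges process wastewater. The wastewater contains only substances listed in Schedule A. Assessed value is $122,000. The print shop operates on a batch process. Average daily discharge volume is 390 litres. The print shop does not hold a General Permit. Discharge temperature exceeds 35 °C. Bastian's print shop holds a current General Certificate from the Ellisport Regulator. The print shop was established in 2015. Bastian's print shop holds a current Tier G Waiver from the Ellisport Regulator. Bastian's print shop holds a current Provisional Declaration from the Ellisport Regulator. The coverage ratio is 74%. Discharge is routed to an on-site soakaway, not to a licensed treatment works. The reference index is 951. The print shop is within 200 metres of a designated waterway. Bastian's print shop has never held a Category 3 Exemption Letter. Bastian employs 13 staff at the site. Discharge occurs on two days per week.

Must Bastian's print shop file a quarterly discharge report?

Exception (a): the facility operates on a batch process; the wastewater is Schedule-A-only — every condition holds. But applying paragraphs (e)–(i): (e) operates against (a): assessed value is $122,000, below the $138,500 limit. (f) is engaged (a current Provisional Declaration is held), but is itself disapplied by (g): (g) is triggered — discharge temperature exceeds 35 °C. (h) is engaged (a current Tier G Waiver is held), but is itself disapplied by (i): (i) operates against (h): the coverage ratio is 74%, less than the 83% limit. So (a) is unavailable.
Exception (b) requires that the operator holds a current General Permit from the Ellisport Environment Agency; but no General Permit is held, so (b) is unavailable.
Exception (c) does not apply: discharge is not routed to a licensed treatment works.
Exception (d)'s conditions are all satisfied: the reference index is 951, meeting the 754 threshold; discharge occurs on no more than two days per week. However, paragraphs (j)–(k) must be considered: (j) operates against (d): the print shop is within 200 m of a designated waterway. (k), which would lift (j), is inapplicable — the Category 3 Exemption Letter is not current. (d) is therefore removed.
No exception applies. The general rule governs.

Yes — Bastian's print shop must file a quarterly discharge report.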